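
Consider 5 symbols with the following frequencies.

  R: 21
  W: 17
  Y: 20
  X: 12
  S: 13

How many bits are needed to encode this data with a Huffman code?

Merge the two smallest weights repeatedly:
merge X(12) and S(13): 25
merge W(17) and Y(20): 37
merge R(21) and 25: 46
merge 37 and 46: 83
Each symbol's bit-cost is frequency × depth; summing gives 191 bits (equivalently 25 + 37 + 46 + 83).

191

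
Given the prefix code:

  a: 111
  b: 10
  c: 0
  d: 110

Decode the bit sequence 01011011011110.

Read left to right; each codeword is recognised as soon as it completes (prefix code):
  0→c | 10→b | 110→d | 110→d | 111→a | 10→b
Decoded message: cbddab

cbddab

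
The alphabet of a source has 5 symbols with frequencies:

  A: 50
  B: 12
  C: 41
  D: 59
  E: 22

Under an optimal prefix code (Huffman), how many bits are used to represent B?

Repeatedly merge the two smallest:
B(12) + E(22) → 34
34 + C(41) → 75
A(50) + D(59) → 109
75 + 109 → 184
B's leaf is at depth 3, giving a 3-bit codeword.

3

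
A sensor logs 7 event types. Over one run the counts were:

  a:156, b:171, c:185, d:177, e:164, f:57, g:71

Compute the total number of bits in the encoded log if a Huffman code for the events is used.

Build the Huffman tree bottom-up:
combine f(57), g(71) → 128
combine 128, a(156) → 284
combine e(164), b(171) → 335
combine d(177), c(185) → 362
combine 284, 335 → 619
combine 362, 619 → 981
Total encoded bits = sum of merged weights = 128 + 284 + 335 + 362 + 619 + 981 = 2709.

2709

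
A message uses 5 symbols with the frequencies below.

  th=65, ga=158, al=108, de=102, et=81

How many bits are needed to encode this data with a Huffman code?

1174

Greedily combine the two least-frequent nodes:
merge th(65) and et(81): 146
merge de(102) and al(108): 210
merge 146 and ga(158): 304
merge 210 and 304: 514
The encoded length is the sum of every internal node's weight: 146 + 210 + 304 + 514 = 1174 bits.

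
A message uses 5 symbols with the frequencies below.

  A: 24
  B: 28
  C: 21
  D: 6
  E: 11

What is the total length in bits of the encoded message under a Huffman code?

197

Build the Huffman tree bottom-up:
merge D(6) and E(11): 17
merge 17 and C(21): 38
merge A(24) and B(28): 52
merge 38 and 52: 90
Total encoded bits = sum of merged weights = 17 + 38 + 52 + 90 = 197.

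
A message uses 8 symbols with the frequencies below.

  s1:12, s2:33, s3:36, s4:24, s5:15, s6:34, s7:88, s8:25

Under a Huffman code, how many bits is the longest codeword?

4

Merge the two lowest-weight nodes at each step:
combine s1(12), s5(15) → 27
combine s4(24), s8(25) → 49
combine 27, s2(33) → 60
combine s6(34), s3(36) → 70
combine 49, 60 → 109
combine 70, s7(88) → 158
combine 109, 158 → 267
Maximum depth reached is 4.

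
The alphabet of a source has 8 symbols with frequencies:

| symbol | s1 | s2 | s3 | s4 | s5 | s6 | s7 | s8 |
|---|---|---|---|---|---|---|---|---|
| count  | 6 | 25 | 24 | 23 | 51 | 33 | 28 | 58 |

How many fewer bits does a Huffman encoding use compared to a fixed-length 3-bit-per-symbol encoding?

31

Fixed-length: 3 bits × 248 symbols = 744 bits.
Huffman merges:
combine s1(6), s4(23) → 29
combine s3(24), s2(25) → 49
combine s7(28), 29 → 57
combine s6(33), 49 → 82
combine s5(51), 57 → 108
combine s8(58), 82 → 140
combine 108, 140 → 248
Huffman total = 29 + 49 + 57 + 82 + 108 + 140 + 248 = 713 bits.
Saving = 744 − 713 = 31 bits.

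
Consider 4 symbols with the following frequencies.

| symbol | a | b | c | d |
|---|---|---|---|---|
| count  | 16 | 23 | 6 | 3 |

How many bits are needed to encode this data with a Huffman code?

Greedily combine the two least-frequent nodes:
merge d(3) and c(6): 9
merge 9 and a(16): 25
merge b(23) and 25: 48
Each symbol's bit-cost is frequency × depth; summing gives 82 bits (equivalently 9 + 25 + 48).

82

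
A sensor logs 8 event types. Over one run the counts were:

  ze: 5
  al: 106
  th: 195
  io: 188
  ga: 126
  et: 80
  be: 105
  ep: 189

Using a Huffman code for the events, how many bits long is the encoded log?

2872

Greedily combine the two least-frequent nodes:
combine ze(5), et(80) → 85
combine 85, be(105) → 190
combine al(106), ga(126) → 232
combine io(188), ep(189) → 377
combine 190, th(195) → 385
combine 232, 377 → 609
combine 385, 609 → 994
The encoded length is the sum of every internal node's weight: 85 + 190 + 232 + 377 + 385 + 609 + 994 = 2872 bits.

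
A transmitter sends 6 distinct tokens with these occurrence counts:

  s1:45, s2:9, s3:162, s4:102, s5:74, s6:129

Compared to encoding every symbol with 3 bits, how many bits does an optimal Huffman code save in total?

339

Fixed-length: 3 bits × 521 symbols = 1563 bits.
Huffman merges:
merge s2(9) and s1(45): 54
merge 54 and s5(74): 128
merge s4(102) and 128: 230
merge s6(129) and s3(162): 291
merge 230 and 291: 521
Huffman total = 54 + 128 + 230 + 291 + 521 = 1224 bits.
Saving = 1563 − 1224 = 339 bits.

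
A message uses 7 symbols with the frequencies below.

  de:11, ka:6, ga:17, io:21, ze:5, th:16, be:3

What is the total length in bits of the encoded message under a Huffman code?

Greedily combine the two least-frequent nodes:
combine be(3), ze(5) → 8
combine ka(6), 8 → 14
combine de(11), 14 → 25
combine th(16), ga(17) → 33
combine io(21), 25 → 46
combine 33, 46 → 79
Total encoded bits = sum of merged weights = 8 + 14 + 25 + 33 + 46 + 79 = 205.

205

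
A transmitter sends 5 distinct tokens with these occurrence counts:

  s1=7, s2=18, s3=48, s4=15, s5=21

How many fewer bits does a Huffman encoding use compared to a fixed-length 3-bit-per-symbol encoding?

96

Fixed-length: 3 bits × 109 symbols = 327 bits.
Huffman merges:
combine s1(7), s4(15) → 22
combine s2(18), s5(21) → 39
combine 22, 39 → 61
combine s3(48), 61 → 109
Huffman total = 22 + 39 + 61 + 109 = 231 bits.
Saving = 327 − 231 = 96 bits.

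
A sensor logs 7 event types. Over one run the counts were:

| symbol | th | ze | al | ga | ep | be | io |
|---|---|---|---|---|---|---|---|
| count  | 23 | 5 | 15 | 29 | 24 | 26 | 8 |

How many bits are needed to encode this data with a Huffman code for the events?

348

Merge the two smallest weights repeatedly:
combine ze(5), io(8) → 13
combine 13, al(15) → 28
combine th(23), ep(24) → 47
combine be(26), 28 → 54
combine ga(29), 47 → 76
combine 54, 76 → 130
Each symbol's bit-cost is frequency × depth; summing gives 348 bits (equivalently 13 + 28 + 47 + 54 + 76 + 130).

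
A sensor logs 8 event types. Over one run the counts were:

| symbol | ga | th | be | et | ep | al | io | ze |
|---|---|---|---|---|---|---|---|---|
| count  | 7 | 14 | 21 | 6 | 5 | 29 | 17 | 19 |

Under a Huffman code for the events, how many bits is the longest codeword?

Merge the two lowest-weight nodes at each step:
merge ep(5) and et(6): 11
merge ga(7) and 11: 18
merge th(14) and io(17): 31
merge 18 and ze(19): 37
merge be(21) and al(29): 50
merge 31 and 37: 68
merge 50 and 68: 118
The first pair merged (ep, et) ends up deepest, at depth 5.

5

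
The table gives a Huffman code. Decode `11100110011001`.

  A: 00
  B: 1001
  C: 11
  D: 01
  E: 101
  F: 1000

Read left to right; each codeword is recognised as soon as it completes (prefix code):
  11→C | 1001→B | 1001→B | 1001→B
Decoded message: CBBB

CBBB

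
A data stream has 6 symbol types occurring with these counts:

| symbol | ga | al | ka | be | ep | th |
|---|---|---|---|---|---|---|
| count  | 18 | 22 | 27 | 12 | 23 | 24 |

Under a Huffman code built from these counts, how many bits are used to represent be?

3

Build the tree from the bottom:
combine be(12), ga(18) → 30
combine al(22), ep(23) → 45
combine th(24), ka(27) → 51
combine 30, 45 → 75
combine 51, 75 → 126
be's leaf is at depth 3, giving a 3-bit codeword.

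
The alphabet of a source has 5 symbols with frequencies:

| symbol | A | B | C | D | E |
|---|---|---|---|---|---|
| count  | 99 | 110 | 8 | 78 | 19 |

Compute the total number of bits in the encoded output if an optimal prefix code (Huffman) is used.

650

Merge the two smallest weights repeatedly:
C(8) + E(19) → 27
27 + D(78) → 105
A(99) + 105 → 204
B(110) + 204 → 314
Each symbol's bit-cost is frequency × depth; summing gives 650 bits (equivalently 27 + 105 + 204 + 314).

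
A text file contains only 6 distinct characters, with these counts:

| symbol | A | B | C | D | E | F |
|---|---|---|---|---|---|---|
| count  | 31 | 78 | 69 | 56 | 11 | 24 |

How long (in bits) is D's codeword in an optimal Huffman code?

2

Repeatedly merge the two smallest:
combine E(11), F(24) → 35
combine A(31), 35 → 66
combine D(56), 66 → 122
combine C(69), B(78) → 147
combine 122, 147 → 269
The subtree containing D is merged 2 times, so code length = 2.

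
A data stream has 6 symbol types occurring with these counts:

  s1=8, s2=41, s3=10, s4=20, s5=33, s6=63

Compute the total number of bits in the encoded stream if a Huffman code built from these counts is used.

Greedily combine the two least-frequent nodes:
merge s1(8) and s3(10): 18
merge 18 and s4(20): 38
merge s5(33) and 38: 71
merge s2(41) and s6(63): 104
merge 71 and 104: 175
Each symbol's bit-cost is frequency × depth; summing gives 406 bits (equivalently 18 + 38 + 71 + 104 + 175).

406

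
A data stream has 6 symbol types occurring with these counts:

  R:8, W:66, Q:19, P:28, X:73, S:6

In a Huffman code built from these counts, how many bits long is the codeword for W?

Build the tree from the bottom:
combine S(6), R(8) → 14
combine 14, Q(19) → 33
combine P(28), 33 → 61
combine 61, W(66) → 127
combine X(73), 127 → 200
W sits 2 levels below the root, so its codeword is 2 bits.

2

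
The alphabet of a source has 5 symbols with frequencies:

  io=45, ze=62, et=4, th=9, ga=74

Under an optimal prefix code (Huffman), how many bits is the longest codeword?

Merge the two lowest-weight nodes at each step:
et(4) + th(9) → 13
13 + io(45) → 58
58 + ze(62) → 120
ga(74) + 120 → 194
The rarest symbols sit at the bottom; the longest codeword is 4 bits.

4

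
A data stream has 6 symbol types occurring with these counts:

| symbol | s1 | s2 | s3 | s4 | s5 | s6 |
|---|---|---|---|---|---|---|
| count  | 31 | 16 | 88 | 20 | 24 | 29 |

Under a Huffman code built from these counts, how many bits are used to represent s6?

Build the tree from the bottom:
combine s2(16), s4(20) → 36
combine s5(24), s6(29) → 53
combine s1(31), 36 → 67
combine 53, 67 → 120
combine s3(88), 120 → 208
The subtree containing s6 is merged 3 times, so code length = 3.

3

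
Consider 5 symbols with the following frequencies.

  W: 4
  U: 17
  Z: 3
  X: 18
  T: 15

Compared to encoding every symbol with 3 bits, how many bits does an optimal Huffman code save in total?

50

Fixed-length: 3 bits × 57 symbols = 171 bits.
Huffman merges:
combine Z(3), W(4) → 7
combine 7, T(15) → 22
combine U(17), X(18) → 35
combine 22, 35 → 57
Huffman total = 7 + 22 + 35 + 57 = 121 bits.
Saving = 171 − 121 = 50 bits.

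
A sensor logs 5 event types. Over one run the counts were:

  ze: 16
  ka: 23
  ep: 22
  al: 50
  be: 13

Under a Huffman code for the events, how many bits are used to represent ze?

3

Build the tree from the bottom:
be(13) + ze(16) → 29
ep(22) + ka(23) → 45
29 + 45 → 74
al(50) + 74 → 124
The subtree containing ze is merged 3 times, so code length = 3.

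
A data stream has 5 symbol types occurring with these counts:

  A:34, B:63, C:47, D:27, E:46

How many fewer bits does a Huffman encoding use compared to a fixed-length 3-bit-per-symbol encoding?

Fixed-length: 3 bits × 217 symbols = 651 bits.
Huffman merges:
combine D(27), A(34) → 61
combine E(46), C(47) → 93
combine 61, B(63) → 124
combine 93, 124 → 217
Huffman total = 61 + 93 + 124 + 217 = 495 bits.
Saving = 651 − 495 = 156 bits.

156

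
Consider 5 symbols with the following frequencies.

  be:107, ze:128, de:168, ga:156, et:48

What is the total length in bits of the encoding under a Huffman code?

1369

Greedily combine the two least-frequent nodes:
merge et(48) and be(107): 155
merge ze(128) and 155: 283
merge ga(156) and de(168): 324
merge 283 and 324: 607
The encoded length is the sum of every internal node's weight: 155 + 283 + 324 + 607 = 1369 bits.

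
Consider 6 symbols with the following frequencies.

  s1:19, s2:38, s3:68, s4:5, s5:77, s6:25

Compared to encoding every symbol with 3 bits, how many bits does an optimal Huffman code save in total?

Fixed-length: 3 bits × 232 symbols = 696 bits.
Huffman merges:
s4(5) + s1(19) → 24
24 + s6(25) → 49
s2(38) + 49 → 87
s3(68) + s5(77) → 145
87 + 145 → 232
Huffman total = 24 + 49 + 87 + 145 + 232 = 537 bits.
Saving = 696 − 537 = 159 bits.

159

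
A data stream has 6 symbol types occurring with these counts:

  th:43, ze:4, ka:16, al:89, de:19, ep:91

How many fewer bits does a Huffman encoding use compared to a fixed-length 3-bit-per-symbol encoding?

212

Fixed-length: 3 bits × 262 symbols = 786 bits.
Huffman merges:
merge ze(4) and ka(16): 20
merge de(19) and 20: 39
merge 39 and th(43): 82
merge 82 and al(89): 171
merge ep(91) and 171: 262
Huffman total = 20 + 39 + 82 + 171 + 262 = 574 bits.
Saving = 786 − 574 = 212 bits.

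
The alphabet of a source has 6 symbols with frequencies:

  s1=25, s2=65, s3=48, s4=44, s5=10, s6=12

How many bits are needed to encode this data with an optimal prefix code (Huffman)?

Build the Huffman tree bottom-up:
combine s5(10), s6(12) → 22
combine 22, s1(25) → 47
combine s4(44), 47 → 91
combine s3(48), s2(65) → 113
combine 91, 113 → 204
Each symbol's bit-cost is frequency × depth; summing gives 477 bits (equivalently 22 + 47 + 91 + 113 + 204).

477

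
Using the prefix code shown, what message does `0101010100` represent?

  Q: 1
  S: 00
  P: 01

Read left to right; each codeword is recognised as soon as it completes (prefix code):
  01→P | 01→P | 01→P | 01→P | 00→S
Decoded message: PPPPS

PPPPS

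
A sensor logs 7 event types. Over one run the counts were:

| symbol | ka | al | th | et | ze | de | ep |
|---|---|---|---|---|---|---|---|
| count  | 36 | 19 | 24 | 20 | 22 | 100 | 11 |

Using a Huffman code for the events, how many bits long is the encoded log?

568

Merge the two smallest weights repeatedly:
ep(11) + al(19) → 30
et(20) + ze(22) → 42
th(24) + 30 → 54
ka(36) + 42 → 78
54 + 78 → 132
de(100) + 132 → 232
Total encoded bits = sum of merged weights = 30 + 42 + 54 + 78 + 132 + 232 = 568.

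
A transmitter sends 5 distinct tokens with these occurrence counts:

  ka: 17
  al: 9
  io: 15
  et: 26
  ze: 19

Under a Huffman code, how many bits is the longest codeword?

3

Merge the two lowest-weight nodes at each step:
merge al(9) and io(15): 24
merge ka(17) and ze(19): 36
merge 24 and et(26): 50
merge 36 and 50: 86
The first pair merged (al, io) ends up deepest, at depth 3.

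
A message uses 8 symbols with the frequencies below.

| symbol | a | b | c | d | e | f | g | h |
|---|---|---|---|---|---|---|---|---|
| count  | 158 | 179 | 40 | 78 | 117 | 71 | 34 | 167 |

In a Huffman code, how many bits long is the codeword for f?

Huffman merges, smallest pair first:
g(34) + c(40) → 74
f(71) + 74 → 145
d(78) + e(117) → 195
145 + a(158) → 303
h(167) + b(179) → 346
195 + 303 → 498
346 + 498 → 844
f sits 4 levels below the root, so its codeword is 4 bits.

4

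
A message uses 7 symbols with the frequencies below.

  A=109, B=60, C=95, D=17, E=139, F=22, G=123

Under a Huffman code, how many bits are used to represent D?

Build the tree from the bottom:
combine D(17), F(22) → 39
combine 39, B(60) → 99
combine C(95), 99 → 194
combine A(109), G(123) → 232
combine E(139), 194 → 333
combine 232, 333 → 565
The subtree containing D is merged 5 times, so code length = 5.

5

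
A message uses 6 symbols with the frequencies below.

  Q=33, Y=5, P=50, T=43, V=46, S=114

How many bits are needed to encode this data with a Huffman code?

Merge the two smallest weights repeatedly:
combine Y(5), Q(33) → 38
combine 38, T(43) → 81
combine V(46), P(50) → 96
combine 81, 96 → 177
combine S(114), 177 → 291
The encoded length is the sum of every internal node's weight: 38 + 81 + 96 + 177 + 291 = 683 bits.

683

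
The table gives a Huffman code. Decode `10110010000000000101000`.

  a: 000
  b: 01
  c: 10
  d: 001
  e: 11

Read left to right; each codeword is recognised as soon as it completes (prefix code):
  10→c | 11→e | 001→d | 000→a | 000→a | 000→a | 01→b | 01→b | 000→a
Decoded message: cedaaabba

cedaaabba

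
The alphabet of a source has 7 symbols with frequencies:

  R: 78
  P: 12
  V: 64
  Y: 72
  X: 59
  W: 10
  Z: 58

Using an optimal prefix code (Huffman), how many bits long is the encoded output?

Merge the two smallest weights repeatedly:
W(10) + P(12) → 22
22 + Z(58) → 80
X(59) + V(64) → 123
Y(72) + R(78) → 150
80 + 123 → 203
150 + 203 → 353
Total encoded bits = sum of merged weights = 22 + 80 + 123 + 150 + 203 + 353 = 931.

931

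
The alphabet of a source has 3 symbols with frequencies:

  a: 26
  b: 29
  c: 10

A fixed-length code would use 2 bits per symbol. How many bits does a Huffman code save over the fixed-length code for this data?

29

Fixed-length: 2 bits × 65 symbols = 130 bits.
Huffman merges:
combine c(10), a(26) → 36
combine b(29), 36 → 65
Huffman total = 36 + 65 = 101 bits.
Saving = 130 − 101 = 29 bits.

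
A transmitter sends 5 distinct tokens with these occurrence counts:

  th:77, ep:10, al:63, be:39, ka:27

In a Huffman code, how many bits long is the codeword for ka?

4

Repeatedly merge the two smallest:
combine ep(10), ka(27) → 37
combine 37, be(39) → 76
combine al(63), 76 → 139
combine th(77), 139 → 216
The subtree containing ka is merged 4 times, so code length = 4.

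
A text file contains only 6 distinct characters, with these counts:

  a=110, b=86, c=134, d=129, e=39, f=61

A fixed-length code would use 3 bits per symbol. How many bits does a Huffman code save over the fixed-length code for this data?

Fixed-length: 3 bits × 559 symbols = 1677 bits.
Huffman merges:
combine e(39), f(61) → 100
combine b(86), 100 → 186
combine a(110), d(129) → 239
combine c(134), 186 → 320
combine 239, 320 → 559
Huffman total = 100 + 186 + 239 + 320 + 559 = 1404 bits.
Saving = 1677 − 1404 = 273 bits.

273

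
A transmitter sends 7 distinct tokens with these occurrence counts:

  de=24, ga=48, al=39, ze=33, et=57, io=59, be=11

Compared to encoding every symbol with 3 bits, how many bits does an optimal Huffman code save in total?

81

Fixed-length: 3 bits × 271 symbols = 813 bits.
Huffman merges:
merge be(11) and de(24): 35
merge ze(33) and 35: 68
merge al(39) and ga(48): 87
merge et(57) and io(59): 116
merge 68 and 87: 155
merge 116 and 155: 271
Huffman total = 35 + 68 + 87 + 116 + 155 + 271 = 732 bits.
Saving = 813 − 732 = 81 bits.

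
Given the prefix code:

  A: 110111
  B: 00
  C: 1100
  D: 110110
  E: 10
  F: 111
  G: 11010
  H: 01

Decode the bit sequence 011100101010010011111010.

HCEEEHBFG

Read left to right; each codeword is recognised as soon as it completes (prefix code):
  01→H | 1100→C | 10→E | 10→E | 10→E | 01→H | 00→B | 111→F | 11010→G
Decoded message: HCEEEHBFG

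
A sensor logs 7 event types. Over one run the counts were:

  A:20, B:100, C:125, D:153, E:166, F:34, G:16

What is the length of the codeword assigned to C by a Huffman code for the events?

2

Repeatedly merge the two smallest:
combine G(16), A(20) → 36
combine F(34), 36 → 70
combine 70, B(100) → 170
combine C(125), D(153) → 278
combine E(166), 170 → 336
combine 278, 336 → 614
The subtree containing C is merged 2 times, so code length = 2.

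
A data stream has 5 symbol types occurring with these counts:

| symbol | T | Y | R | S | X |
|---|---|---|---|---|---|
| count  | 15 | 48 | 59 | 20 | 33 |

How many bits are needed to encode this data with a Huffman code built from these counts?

Build the Huffman tree bottom-up:
T(15) + S(20) → 35
X(33) + 35 → 68
Y(48) + R(59) → 107
68 + 107 → 175
Each symbol's bit-cost is frequency × depth; summing gives 385 bits (equivalently 35 + 68 + 107 + 175).

385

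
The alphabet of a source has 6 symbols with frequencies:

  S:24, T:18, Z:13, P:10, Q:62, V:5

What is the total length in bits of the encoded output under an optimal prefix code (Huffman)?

287

Greedily combine the two least-frequent nodes:
V(5) + P(10) → 15
Z(13) + 15 → 28
T(18) + S(24) → 42
28 + 42 → 70
Q(62) + 70 → 132
The encoded length is the sum of every internal node's weight: 15 + 28 + 42 + 70 + 132 = 287 bits.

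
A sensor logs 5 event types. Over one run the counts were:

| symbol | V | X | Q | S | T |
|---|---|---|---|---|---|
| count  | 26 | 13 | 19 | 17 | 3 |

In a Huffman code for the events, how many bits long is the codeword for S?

Huffman merges, smallest pair first:
combine T(3), X(13) → 16
combine 16, S(17) → 33
combine Q(19), V(26) → 45
combine 33, 45 → 78
S sits 2 levels below the root, so its codeword is 2 bits.

2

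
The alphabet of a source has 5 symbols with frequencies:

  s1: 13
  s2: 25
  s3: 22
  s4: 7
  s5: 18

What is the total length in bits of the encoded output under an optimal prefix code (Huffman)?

Build the Huffman tree bottom-up:
merge s4(7) and s1(13): 20
merge s5(18) and 20: 38
merge s3(22) and s2(25): 47
merge 38 and 47: 85
Each symbol's bit-cost is frequency × depth; summing gives 190 bits (equivalently 20 + 38 + 47 + 85).

190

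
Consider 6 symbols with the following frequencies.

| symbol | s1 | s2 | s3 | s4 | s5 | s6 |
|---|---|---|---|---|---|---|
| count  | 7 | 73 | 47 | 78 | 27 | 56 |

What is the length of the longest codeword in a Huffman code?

Merge the two lowest-weight nodes at each step:
combine s1(7), s5(27) → 34
combine 34, s3(47) → 81
combine s6(56), s2(73) → 129
combine s4(78), 81 → 159
combine 129, 159 → 288
The first pair merged (s1, s5) ends up deepest, at depth 4.

4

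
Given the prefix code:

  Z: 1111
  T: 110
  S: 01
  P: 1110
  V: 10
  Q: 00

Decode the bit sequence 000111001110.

QSTST

Read left to right; each codeword is recognised as soon as it completes (prefix code):
  00→Q | 01→S | 110→T | 01→S | 110→T
Decoded message: QSTST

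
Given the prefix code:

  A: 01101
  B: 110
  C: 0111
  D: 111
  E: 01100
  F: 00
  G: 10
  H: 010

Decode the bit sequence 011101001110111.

Read left to right; each codeword is recognised as soon as it completes (prefix code):
  0111→C | 010→H | 0111→C | 0111→C
Decoded message: CHCC

CHCC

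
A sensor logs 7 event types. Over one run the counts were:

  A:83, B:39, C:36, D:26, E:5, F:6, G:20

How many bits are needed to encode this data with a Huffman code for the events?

Build the Huffman tree bottom-up:
E(5) + F(6) → 11
11 + G(20) → 31
D(26) + 31 → 57
C(36) + B(39) → 75
57 + 75 → 132
A(83) + 132 → 215
Each symbol's bit-cost is frequency × depth; summing gives 521 bits (equivalently 11 + 31 + 57 + 75 + 132 + 215).

521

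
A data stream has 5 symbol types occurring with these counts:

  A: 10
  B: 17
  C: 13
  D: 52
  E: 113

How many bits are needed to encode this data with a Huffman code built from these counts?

360

Build the Huffman tree bottom-up:
combine A(10), C(13) → 23
combine B(17), 23 → 40
combine 40, D(52) → 92
combine 92, E(113) → 205
Each symbol's bit-cost is frequency × depth; summing gives 360 bits (equivalently 23 + 40 + 92 + 205).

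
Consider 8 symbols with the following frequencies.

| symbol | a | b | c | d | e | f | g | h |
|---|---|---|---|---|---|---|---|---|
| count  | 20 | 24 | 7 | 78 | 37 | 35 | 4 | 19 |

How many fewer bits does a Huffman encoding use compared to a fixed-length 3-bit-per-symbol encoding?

74

Fixed-length: 3 bits × 224 symbols = 672 bits.
Huffman merges:
g(4) + c(7) → 11
11 + h(19) → 30
a(20) + b(24) → 44
30 + f(35) → 65
e(37) + 44 → 81
65 + d(78) → 143
81 + 143 → 224
Huffman total = 11 + 30 + 44 + 65 + 81 + 143 + 224 = 598 bits.
Saving = 672 − 598 = 74 bits.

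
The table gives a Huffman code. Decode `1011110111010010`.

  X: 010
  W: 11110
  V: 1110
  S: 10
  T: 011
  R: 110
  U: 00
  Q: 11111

SWVSX

Read left to right; each codeword is recognised as soon as it completes (prefix code):
  10→S | 11110→W | 1110→V | 10→S | 010→X
Decoded message: SWVSX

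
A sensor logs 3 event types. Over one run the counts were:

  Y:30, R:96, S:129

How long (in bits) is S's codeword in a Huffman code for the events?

1

Huffman merges, smallest pair first:
merge Y(30) and R(96): 126
merge 126 and S(129): 255
S is merged only at the final step, so code length = 1.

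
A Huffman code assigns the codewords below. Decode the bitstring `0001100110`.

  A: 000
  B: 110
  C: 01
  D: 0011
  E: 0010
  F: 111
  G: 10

ABCG

Read left to right; each codeword is recognised as soon as it completes (prefix code):
  000→A | 110→B | 01→C | 10→G
Decoded message: ABCG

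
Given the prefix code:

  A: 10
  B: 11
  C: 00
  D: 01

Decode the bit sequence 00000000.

CCCC

Read left to right; each codeword is recognised as soon as it completes (prefix code):
  00→C | 00→C | 00→C | 00→C
Decoded message: CCCC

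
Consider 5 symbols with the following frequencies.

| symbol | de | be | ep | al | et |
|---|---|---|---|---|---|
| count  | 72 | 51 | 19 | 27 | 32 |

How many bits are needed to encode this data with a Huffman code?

448

Greedily combine the two least-frequent nodes:
combine ep(19), al(27) → 46
combine et(32), 46 → 78
combine be(51), de(72) → 123
combine 78, 123 → 201
Each symbol's bit-cost is frequency × depth; summing gives 448 bits (equivalently 46 + 78 + 123 + 201).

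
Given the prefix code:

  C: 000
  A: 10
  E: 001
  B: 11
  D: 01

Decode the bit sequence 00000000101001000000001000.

CCEDECCEC

Read left to right; each codeword is recognised as soon as it completes (prefix code):
  000→C | 000→C | 001→E | 01→D | 001→E | 000→C | 000→C | 001→E | 000→C
Decoded message: CCEDECCEC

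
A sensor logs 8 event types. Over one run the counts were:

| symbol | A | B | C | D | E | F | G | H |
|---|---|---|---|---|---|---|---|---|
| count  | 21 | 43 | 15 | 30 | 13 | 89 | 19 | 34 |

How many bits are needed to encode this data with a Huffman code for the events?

728

Merge the two smallest weights repeatedly:
merge E(13) and C(15): 28
merge G(19) and A(21): 40
merge 28 and D(30): 58
merge H(34) and 40: 74
merge B(43) and 58: 101
merge 74 and F(89): 163
merge 101 and 163: 264
Total encoded bits = sum of merged weights = 28 + 40 + 58 + 74 + 101 + 163 + 264 = 728.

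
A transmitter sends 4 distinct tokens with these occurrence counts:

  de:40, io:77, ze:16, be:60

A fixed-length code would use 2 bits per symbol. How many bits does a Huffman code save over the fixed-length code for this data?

Fixed-length: 2 bits × 193 symbols = 386 bits.
Huffman merges:
merge ze(16) and de(40): 56
merge 56 and be(60): 116
merge io(77) and 116: 193
Huffman total = 56 + 116 + 193 = 365 bits.
Saving = 386 − 365 = 21 bits.

21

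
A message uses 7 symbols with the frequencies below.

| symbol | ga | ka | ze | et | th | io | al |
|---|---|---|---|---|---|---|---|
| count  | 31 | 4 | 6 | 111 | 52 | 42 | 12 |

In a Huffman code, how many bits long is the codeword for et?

1

Repeatedly merge the two smallest:
merge ka(4) and ze(6): 10
merge 10 and al(12): 22
merge 22 and ga(31): 53
merge io(42) and th(52): 94
merge 53 and 94: 147
merge et(111) and 147: 258
et sits one level below the root: a 1-bit codeword.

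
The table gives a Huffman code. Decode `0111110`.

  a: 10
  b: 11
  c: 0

Read left to right; each codeword is recognised as soon as it completes (prefix code):
  0→c | 11→b | 11→b | 10→a
Decoded message: cbba

cbba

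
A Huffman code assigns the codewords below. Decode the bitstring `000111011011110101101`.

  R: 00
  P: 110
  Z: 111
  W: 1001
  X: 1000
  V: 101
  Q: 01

Read left to right; each codeword is recognised as soon as it completes (prefix code):
  00→R | 01→Q | 110→P | 110→P | 111→Z | 101→V | 01→Q | 101→V
Decoded message: RQPPZVQV

RQPPZVQV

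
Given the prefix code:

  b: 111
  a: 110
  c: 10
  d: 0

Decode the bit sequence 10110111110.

caba

Read left to right; each codeword is recognised as soon as it completes (prefix code):
  10→c | 110→a | 111→b | 110→a
Decoded message: caba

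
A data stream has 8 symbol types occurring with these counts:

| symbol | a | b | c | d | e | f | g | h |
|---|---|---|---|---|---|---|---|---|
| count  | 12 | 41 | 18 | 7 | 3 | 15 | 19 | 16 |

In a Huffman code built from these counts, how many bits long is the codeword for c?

Build the tree from the bottom:
merge e(3) and d(7): 10
merge 10 and a(12): 22
merge f(15) and h(16): 31
merge c(18) and g(19): 37
merge 22 and 31: 53
merge 37 and b(41): 78
merge 53 and 78: 131
c sits 3 levels below the root, so its codeword is 3 bits.

3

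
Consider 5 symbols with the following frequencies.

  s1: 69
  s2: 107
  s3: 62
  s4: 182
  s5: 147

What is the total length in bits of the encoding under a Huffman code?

1265

Greedily combine the two least-frequent nodes:
s3(62) + s1(69) → 131
s2(107) + 131 → 238
s5(147) + s4(182) → 329
238 + 329 → 567
Total encoded bits = sum of merged weights = 131 + 238 + 329 + 567 = 1265.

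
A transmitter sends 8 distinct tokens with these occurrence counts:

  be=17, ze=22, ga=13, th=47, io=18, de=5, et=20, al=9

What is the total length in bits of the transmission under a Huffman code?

420

Merge the two smallest weights repeatedly:
merge de(5) and al(9): 14
merge ga(13) and 14: 27
merge be(17) and io(18): 35
merge et(20) and ze(22): 42
merge 27 and 35: 62
merge 42 and th(47): 89
merge 62 and 89: 151
The encoded length is the sum of every internal node's weight: 14 + 27 + 35 + 42 + 62 + 89 + 151 = 420 bits.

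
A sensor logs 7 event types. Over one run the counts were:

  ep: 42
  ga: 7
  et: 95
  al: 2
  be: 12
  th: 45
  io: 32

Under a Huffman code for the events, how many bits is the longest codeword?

Merge the two lowest-weight nodes at each step:
al(2) + ga(7) → 9
9 + be(12) → 21
21 + io(32) → 53
ep(42) + th(45) → 87
53 + 87 → 140
et(95) + 140 → 235
The rarest symbols sit at the bottom; the longest codeword is 5 bits.

5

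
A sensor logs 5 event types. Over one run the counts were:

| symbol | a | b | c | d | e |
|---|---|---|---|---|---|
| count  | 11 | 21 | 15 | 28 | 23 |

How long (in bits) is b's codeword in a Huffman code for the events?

Huffman merges, smallest pair first:
merge a(11) and c(15): 26
merge b(21) and e(23): 44
merge 26 and d(28): 54
merge 44 and 54: 98
The subtree containing b is merged 2 times, so code length = 2.

2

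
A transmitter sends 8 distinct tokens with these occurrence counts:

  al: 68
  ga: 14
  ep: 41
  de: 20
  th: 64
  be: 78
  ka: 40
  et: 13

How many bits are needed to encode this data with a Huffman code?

942

Merge the two smallest weights repeatedly:
et(13) + ga(14) → 27
de(20) + 27 → 47
ka(40) + ep(41) → 81
47 + th(64) → 111
al(68) + be(78) → 146
81 + 111 → 192
146 + 192 → 338
Each symbol's bit-cost is frequency × depth; summing gives 942 bits (equivalently 27 + 47 + 81 + 111 + 146 + 192 + 338).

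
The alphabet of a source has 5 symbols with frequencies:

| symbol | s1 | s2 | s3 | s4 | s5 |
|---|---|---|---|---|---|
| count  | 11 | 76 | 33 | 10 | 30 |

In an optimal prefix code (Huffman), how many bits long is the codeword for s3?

2

Build the tree from the bottom:
merge s4(10) and s1(11): 21
merge 21 and s5(30): 51
merge s3(33) and 51: 84
merge s2(76) and 84: 160
s3's leaf is at depth 2, giving a 2-bit codeword.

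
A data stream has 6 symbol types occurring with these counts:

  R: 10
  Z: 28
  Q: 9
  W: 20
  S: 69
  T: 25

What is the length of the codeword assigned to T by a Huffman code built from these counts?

Repeatedly merge the two smallest:
merge Q(9) and R(10): 19
merge 19 and W(20): 39
merge T(25) and Z(28): 53
merge 39 and 53: 92
merge S(69) and 92: 161
The subtree containing T is merged 3 times, so code length = 3.

3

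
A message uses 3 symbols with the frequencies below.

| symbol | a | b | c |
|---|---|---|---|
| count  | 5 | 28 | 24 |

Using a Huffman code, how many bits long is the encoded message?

Merge the two smallest weights repeatedly:
merge a(5) and c(24): 29
merge b(28) and 29: 57
The encoded length is the sum of every internal node's weight: 29 + 57 = 86 bits.

86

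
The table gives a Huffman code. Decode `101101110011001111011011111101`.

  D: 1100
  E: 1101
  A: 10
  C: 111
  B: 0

AEDDCAECE

Read left to right; each codeword is recognised as soon as it completes (prefix code):
  10→A | 1101→E | 1100→D | 1100→D | 111→C | 10→A | 1101→E | 111→C | 1101→E
Decoded message: AEDDCAECE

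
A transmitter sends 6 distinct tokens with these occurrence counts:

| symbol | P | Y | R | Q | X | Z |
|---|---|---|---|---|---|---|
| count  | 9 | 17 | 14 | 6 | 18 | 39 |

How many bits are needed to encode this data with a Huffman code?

246

Merge the two smallest weights repeatedly:
combine Q(6), P(9) → 15
combine R(14), 15 → 29
combine Y(17), X(18) → 35
combine 29, 35 → 64
combine Z(39), 64 → 103
Each symbol's bit-cost is frequency × depth; summing gives 246 bits (equivalently 15 + 29 + 35 + 64 + 103).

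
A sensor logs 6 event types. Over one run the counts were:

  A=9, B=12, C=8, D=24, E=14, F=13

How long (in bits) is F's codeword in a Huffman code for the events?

Huffman merges, smallest pair first:
merge C(8) and A(9): 17
merge B(12) and F(13): 25
merge E(14) and 17: 31
merge D(24) and 25: 49
merge 31 and 49: 80
The subtree containing F is merged 3 times, so code length = 3.

3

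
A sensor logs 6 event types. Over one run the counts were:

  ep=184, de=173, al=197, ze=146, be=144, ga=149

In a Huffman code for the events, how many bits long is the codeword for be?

Repeatedly merge the two smallest:
merge be(144) and ze(146): 290
merge ga(149) and de(173): 322
merge ep(184) and al(197): 381
merge 290 and 322: 612
merge 381 and 612: 993
be's leaf is at depth 3, giving a 3-bit codeword.

3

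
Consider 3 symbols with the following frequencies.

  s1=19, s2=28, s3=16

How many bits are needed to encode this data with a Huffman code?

98

Greedily combine the two least-frequent nodes:
combine s3(16), s1(19) → 35
combine s2(28), 35 → 63
Each symbol's bit-cost is frequency × depth; summing gives 98 bits (equivalently 35 + 63).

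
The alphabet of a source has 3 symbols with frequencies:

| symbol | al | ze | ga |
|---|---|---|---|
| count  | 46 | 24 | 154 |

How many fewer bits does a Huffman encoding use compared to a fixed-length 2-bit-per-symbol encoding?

154

Fixed-length: 2 bits × 224 symbols = 448 bits.
Huffman merges:
merge ze(24) and al(46): 70
merge 70 and ga(154): 224
Huffman total = 70 + 224 = 294 bits.
Saving = 448 − 294 = 154 bits.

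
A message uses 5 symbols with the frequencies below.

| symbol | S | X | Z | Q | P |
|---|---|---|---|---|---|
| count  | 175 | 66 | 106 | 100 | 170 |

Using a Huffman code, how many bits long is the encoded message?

Greedily combine the two least-frequent nodes:
combine X(66), Q(100) → 166
combine Z(106), 166 → 272
combine P(170), S(175) → 345
combine 272, 345 → 617
Total encoded bits = sum of merged weights = 166 + 272 + 345 + 617 = 1400.

1400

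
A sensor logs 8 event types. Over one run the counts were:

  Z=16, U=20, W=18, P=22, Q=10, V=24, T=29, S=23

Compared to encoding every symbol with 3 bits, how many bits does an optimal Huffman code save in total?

Fixed-length: 3 bits × 162 symbols = 486 bits.
Huffman merges:
merge Q(10) and Z(16): 26
merge W(18) and U(20): 38
merge P(22) and S(23): 45
merge V(24) and 26: 50
merge T(29) and 38: 67
merge 45 and 50: 95
merge 67 and 95: 162
Huffman total = 26 + 38 + 45 + 50 + 67 + 95 + 162 = 483 bits.
Saving = 486 − 483 = 3 bits.

3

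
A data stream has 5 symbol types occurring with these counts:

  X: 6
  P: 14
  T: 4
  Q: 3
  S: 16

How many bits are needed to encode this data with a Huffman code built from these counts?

90

Greedily combine the two least-frequent nodes:
Q(3) + T(4) → 7
X(6) + 7 → 13
13 + P(14) → 27
S(16) + 27 → 43
Each symbol's bit-cost is frequency × depth; summing gives 90 bits (equivalently 7 + 13 + 27 + 43).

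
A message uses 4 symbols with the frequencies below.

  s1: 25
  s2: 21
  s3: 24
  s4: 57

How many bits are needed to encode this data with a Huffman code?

242

Greedily combine the two least-frequent nodes:
s2(21) + s3(24) → 45
s1(25) + 45 → 70
s4(57) + 70 → 127
The encoded length is the sum of every internal node's weight: 45 + 70 + 127 = 242 bits.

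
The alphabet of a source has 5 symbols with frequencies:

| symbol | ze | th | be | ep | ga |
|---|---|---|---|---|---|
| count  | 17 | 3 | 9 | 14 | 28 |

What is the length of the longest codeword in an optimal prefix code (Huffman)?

4

Merge the two lowest-weight nodes at each step:
combine th(3), be(9) → 12
combine 12, ep(14) → 26
combine ze(17), 26 → 43
combine ga(28), 43 → 71
Maximum depth reached is 4.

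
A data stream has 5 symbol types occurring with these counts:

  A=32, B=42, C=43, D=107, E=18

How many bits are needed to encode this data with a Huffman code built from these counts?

Build the Huffman tree bottom-up:
merge E(18) and A(32): 50
merge B(42) and C(43): 85
merge 50 and 85: 135
merge D(107) and 135: 242
The encoded length is the sum of every internal node's weight: 50 + 85 + 135 + 242 = 512 bits.

512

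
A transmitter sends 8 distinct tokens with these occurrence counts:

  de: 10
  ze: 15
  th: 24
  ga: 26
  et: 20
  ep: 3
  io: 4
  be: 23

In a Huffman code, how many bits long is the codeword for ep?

5

Repeatedly merge the two smallest:
combine ep(3), io(4) → 7
combine 7, de(10) → 17
combine ze(15), 17 → 32
combine et(20), be(23) → 43
combine th(24), ga(26) → 50
combine 32, 43 → 75
combine 50, 75 → 125
ep's leaf is at depth 5, giving a 5-bit codeword.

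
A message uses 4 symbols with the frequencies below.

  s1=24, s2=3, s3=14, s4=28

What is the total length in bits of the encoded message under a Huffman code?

Build the Huffman tree bottom-up:
s2(3) + s3(14) → 17
17 + s1(24) → 41
s4(28) + 41 → 69
Each symbol's bit-cost is frequency × depth; summing gives 127 bits (equivalently 17 + 41 + 69).

127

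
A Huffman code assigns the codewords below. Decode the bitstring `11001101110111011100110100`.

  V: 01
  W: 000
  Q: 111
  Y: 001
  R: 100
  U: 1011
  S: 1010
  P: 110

PVUUURPR

Read left to right; each codeword is recognised as soon as it completes (prefix code):
  110→P | 01→V | 1011→U | 1011→U | 1011→U | 100→R | 110→P | 100→R
Decoded message: PVUUURPR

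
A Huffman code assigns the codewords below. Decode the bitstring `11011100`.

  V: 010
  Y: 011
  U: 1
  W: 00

UUYUW

Read left to right; each codeword is recognised as soon as it completes (prefix code):
  1→U | 1→U | 011→Y | 1→U | 00→W
Decoded message: UUYUW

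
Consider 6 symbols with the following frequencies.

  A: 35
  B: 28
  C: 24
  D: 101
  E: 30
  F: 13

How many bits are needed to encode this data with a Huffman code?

528

Merge the two smallest weights repeatedly:
F(13) + C(24) → 37
B(28) + E(30) → 58
A(35) + 37 → 72
58 + 72 → 130
D(101) + 130 → 231
The encoded length is the sum of every internal node's weight: 37 + 58 + 72 + 130 + 231 = 528 bits.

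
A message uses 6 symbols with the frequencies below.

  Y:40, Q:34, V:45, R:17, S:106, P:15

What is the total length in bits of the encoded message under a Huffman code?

591

Build the Huffman tree bottom-up:
P(15) + R(17) → 32
32 + Q(34) → 66
Y(40) + V(45) → 85
66 + 85 → 151
S(106) + 151 → 257
Total encoded bits = sum of merged weights = 32 + 66 + 85 + 151 + 257 = 591.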